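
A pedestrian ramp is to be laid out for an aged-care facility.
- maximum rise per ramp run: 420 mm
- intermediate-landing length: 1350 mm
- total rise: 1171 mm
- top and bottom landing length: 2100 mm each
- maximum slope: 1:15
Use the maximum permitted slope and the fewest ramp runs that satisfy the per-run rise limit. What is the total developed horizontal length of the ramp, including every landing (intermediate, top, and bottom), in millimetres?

24465 mm

1171 / 420 = 2.79, so 3 ramp runs are needed. That means 2 intermediate landings.
Horizontal run for 1171 mm of rise at 1:15 is 1171 × 15 = 17565 mm.
Intermediate landings: 2 × 1350 = 2700 mm.
Top and bottom landings: 2 × 2100 = 4200 mm.
Total = 17565 + 2700 + 4200 = 24465 mm.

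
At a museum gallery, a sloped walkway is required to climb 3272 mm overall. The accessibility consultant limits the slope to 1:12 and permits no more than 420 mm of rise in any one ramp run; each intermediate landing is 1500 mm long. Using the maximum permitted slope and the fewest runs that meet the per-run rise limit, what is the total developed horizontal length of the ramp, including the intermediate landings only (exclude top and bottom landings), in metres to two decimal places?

49.76 m

3272 / 420 = 7.79, so 8 ramp runs are needed. That means 7 intermediate landings.
Horizontal run for 3272 mm of rise at 1:12 is 3272 × 12 = 39264 mm.
Intermediate landings: 7 × 1500 = 10500 mm.
Developed length = 39264 + 10500 = 49764 mm.
= 49.76 m.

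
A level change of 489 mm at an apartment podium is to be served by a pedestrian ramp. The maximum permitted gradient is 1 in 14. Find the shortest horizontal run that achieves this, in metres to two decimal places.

At 1:14 the run is 14 × 489 = 6846 mm.
6846 mm = 6.85 m.

6.85 m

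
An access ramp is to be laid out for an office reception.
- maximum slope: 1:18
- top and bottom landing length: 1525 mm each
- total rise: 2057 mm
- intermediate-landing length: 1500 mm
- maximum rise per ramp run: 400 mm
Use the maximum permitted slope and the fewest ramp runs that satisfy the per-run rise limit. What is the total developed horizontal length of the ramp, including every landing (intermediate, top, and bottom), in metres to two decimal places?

47.58 m

2057 / 400 = 5.14, so 6 ramp runs are needed. That means 5 intermediate landings.
Horizontal run for 2057 mm of rise at 1:18 is 2057 × 18 = 37026 mm.
Intermediate landings: 5 × 1500 = 7500 mm.
Top and bottom landings: 2 × 1525 = 3050 mm.
Total = 37026 + 7500 + 3050 = 47576 mm.
= 47.58 m.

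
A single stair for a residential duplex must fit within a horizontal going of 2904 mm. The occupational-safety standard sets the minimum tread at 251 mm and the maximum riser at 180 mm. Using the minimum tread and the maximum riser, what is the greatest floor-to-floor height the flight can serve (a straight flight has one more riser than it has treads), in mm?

2160 mm

2904 / 251 = 11.57, so 11 treads fit.
Risers = treads + 1 = 12.
Maximum height = 12 × 180 = 2160 mm.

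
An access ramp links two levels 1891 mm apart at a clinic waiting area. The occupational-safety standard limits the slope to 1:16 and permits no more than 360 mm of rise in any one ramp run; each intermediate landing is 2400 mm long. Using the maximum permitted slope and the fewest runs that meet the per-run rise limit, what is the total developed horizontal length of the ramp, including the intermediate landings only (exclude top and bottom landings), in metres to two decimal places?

42.26 m

⌈1891/360⌉ = 6 ramp runs. That means 5 intermediate landings.
Ramp run (horizontal) at 1:16: 1891 × 16 = 30256 mm.
5 intermediate landings contribute 5 × 2400 = 12000 mm.
Total developed length = 30256 + 12000 = 42256 mm.
= 42.26 m.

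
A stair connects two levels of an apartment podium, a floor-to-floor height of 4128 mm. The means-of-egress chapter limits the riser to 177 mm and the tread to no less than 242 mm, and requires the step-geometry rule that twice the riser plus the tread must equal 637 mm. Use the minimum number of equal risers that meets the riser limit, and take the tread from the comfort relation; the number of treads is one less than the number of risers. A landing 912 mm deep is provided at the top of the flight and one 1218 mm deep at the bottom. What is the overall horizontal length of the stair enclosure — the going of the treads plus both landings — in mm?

8869 mm

⌈4128/177⌉ = 24 risers.
R = 4128 ÷ 24 = 172 mm.
From 2R + T = 637: T = 637 − 344 = 293 mm.
Treads = 24 − 1 = 23; going = 23 × 293 = 6739 mm.
Enclosure = 6739 + 912 + 1218 = 8869 mm.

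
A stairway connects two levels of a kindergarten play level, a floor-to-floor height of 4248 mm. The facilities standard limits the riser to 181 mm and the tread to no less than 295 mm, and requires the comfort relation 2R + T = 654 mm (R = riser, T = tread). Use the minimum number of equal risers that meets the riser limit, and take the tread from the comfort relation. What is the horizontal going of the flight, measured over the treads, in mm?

6900 mm

At most 181 each: 4248/181 = 23.47, giving 24 risers.
Riser R = 4248 / 24 = 177 mm, within the 181 mm limit.
From 2R + T = 654: T = 654 − 354 = 300 mm.
24 risers give 23 treads; going = 23 × 300 = 6900 mm.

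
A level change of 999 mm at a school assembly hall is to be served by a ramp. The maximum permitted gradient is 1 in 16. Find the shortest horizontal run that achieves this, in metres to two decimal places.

Run = rise × 16 = 999 × 16 = 15984 mm.
15984 mm = 15.98 m.

15.98 m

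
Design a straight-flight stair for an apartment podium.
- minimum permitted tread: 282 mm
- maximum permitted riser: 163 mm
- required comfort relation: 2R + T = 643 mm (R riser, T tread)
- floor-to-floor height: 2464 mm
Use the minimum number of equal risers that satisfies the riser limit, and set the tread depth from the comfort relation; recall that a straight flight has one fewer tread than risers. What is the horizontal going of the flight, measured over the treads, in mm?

5025 mm

2464 / 163 = 15.12, so 16 risers are needed.
Each riser is 2464/16 = 154 mm (≤ 163 mm).
Tread T = 643 − 2 × 154 = 335 mm (≥ 282 mm).
16 risers give 15 treads; going = 15 × 335 = 5025 mm.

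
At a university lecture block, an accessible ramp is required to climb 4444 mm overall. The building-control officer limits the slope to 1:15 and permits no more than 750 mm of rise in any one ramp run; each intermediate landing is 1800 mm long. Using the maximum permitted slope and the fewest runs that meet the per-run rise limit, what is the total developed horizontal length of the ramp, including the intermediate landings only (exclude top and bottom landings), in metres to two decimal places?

4444 / 750 = 5.93, so 6 ramp runs are needed. That means 5 intermediate landings.
Horizontal run for 4444 mm of rise at 1:15 is 4444 × 15 = 66660 mm.
5 intermediate landings contribute 5 × 1800 = 9000 mm.
Total developed length = 66660 + 9000 = 75660 mm.
= 75.66 m.

75.66 m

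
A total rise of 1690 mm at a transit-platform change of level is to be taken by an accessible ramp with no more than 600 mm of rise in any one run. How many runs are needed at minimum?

1690 / 600 = 2.82, so 3 ramp runs are needed.

3 runs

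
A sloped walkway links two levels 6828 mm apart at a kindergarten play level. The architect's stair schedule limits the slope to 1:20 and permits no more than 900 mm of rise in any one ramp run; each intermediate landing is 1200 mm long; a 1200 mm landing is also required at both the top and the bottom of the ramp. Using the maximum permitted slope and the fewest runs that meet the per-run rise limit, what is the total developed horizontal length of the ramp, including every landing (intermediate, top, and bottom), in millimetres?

6828 / 900 = 7.59, so 8 ramp runs are needed. That means 7 intermediate landings.
Horizontal run for 6828 mm of rise at 1:20 is 6828 × 20 = 136560 mm.
7 intermediate landings contribute 7 × 1200 = 8400 mm.
Top and bottom landings: 2 × 1200 = 2400 mm.
Total = 136560 + 8400 + 2400 = 147360 mm.

147360 mm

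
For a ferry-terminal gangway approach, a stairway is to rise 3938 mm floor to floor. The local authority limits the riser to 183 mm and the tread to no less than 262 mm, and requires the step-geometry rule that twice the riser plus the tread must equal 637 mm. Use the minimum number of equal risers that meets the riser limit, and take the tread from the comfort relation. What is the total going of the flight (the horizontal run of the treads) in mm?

3938 / 183 = 21.52, so 22 risers are needed.
Riser R = 3938 / 22 = 179 mm, within the 183 mm limit.
Tread T = 637 − 2 × 179 = 279 mm (≥ 262 mm).
22 risers give 21 treads; going = 21 × 279 = 5859 mm.

5859 mm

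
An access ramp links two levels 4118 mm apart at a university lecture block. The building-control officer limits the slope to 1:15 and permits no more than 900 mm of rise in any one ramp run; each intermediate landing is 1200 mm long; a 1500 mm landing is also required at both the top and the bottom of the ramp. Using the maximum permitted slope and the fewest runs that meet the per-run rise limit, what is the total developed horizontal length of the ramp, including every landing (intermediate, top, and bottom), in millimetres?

69570 mm

4118 / 900 = 4.58, so 5 ramp runs are needed. That means 4 intermediate landings.
Ramp run (horizontal) at 1:15: 4118 × 15 = 61770 mm.
Intermediate landings: 4 × 1200 = 4800 mm.
Top and bottom landings: 2 × 1500 = 3000 mm.
Total = 61770 + 4800 + 3000 = 69570 mm.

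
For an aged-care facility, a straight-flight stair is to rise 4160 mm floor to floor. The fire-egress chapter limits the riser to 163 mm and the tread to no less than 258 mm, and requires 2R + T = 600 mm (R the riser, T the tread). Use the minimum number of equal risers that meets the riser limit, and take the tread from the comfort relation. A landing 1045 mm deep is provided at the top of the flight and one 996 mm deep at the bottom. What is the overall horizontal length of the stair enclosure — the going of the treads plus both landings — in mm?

⌈4160/163⌉ = 26 risers.
Riser R = 4160 / 26 = 160 mm, within the 163 mm limit.
T = 600 − 2·160 = 280 mm, which satisfies the 258 mm minimum.
Going = (26 − 1) × 280 = 7000 mm.
Add landings: 7000 + 1045 + 996 = 9041 mm.

9041 mm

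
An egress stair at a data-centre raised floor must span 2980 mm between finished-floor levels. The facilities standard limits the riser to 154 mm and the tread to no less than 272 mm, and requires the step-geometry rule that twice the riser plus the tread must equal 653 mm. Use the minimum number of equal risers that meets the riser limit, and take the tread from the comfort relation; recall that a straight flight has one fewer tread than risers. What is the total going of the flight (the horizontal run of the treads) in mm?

6745 mm

2980 / 154 = 19.35, so 20 risers are needed.
Riser R = 2980 / 20 = 149 mm, within the 154 mm limit.
From 2R + T = 653: T = 653 − 298 = 355 mm.
20 risers give 19 treads; going = 19 × 355 = 6745 mm.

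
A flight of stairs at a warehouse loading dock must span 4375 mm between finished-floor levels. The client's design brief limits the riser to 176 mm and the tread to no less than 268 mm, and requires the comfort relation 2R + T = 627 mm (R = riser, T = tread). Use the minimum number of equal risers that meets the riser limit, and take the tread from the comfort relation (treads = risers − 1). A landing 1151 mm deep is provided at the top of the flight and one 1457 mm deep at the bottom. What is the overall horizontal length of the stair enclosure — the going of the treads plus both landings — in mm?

9256 mm

⌈4375/176⌉ = 25 risers.
Each riser is 4375/25 = 175 mm (≤ 176 mm).
From 2R + T = 627: T = 627 − 350 = 277 mm.
Treads = 25 − 1 = 24; going = 24 × 277 = 6648 mm.
Add landings: 6648 + 1151 + 1457 = 9256 mm.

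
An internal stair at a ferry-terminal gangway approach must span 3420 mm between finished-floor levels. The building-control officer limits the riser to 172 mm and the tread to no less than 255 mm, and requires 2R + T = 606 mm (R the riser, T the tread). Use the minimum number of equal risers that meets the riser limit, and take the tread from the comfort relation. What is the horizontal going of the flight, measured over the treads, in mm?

⌈3420/172⌉ = 20 risers.
Riser R = 3420 / 20 = 171 mm, within the 172 mm limit.
From 2R + T = 606: T = 606 − 342 = 264 mm.
Treads = 20 − 1 = 19; going = 19 × 264 = 5016 mm.

5016 mm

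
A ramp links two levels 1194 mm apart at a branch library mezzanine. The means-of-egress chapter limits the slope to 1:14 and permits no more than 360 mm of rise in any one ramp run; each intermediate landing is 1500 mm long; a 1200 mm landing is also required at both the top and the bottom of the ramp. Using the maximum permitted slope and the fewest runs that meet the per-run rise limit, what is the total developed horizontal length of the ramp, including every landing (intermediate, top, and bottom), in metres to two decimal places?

1194 / 360 = 3.32, so 4 ramp runs are needed. That means 3 intermediate landings.
Ramp run (horizontal) at 1:14: 1194 × 14 = 16716 mm.
3 intermediate landings contribute 3 × 1500 = 4500 mm.
Top and bottom landings: 2 × 1200 = 2400 mm.
Total = 16716 + 4500 + 2400 = 23616 mm.
= 23.62 m.

23.62 m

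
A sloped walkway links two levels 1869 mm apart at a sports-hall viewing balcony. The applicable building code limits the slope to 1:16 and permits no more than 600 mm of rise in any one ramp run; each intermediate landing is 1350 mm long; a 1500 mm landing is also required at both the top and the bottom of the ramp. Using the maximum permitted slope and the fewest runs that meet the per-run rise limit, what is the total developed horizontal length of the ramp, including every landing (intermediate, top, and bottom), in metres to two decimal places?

1869 / 600 = 3.115 → round up to 4 ramp runs. That means 3 intermediate landings.
Horizontal run for 1869 mm of rise at 1:16 is 1869 × 16 = 29904 mm.
3 intermediate landings contribute 3 × 1350 = 4050 mm.
Top and bottom landings: 2 × 1500 = 3000 mm.
Total = 29904 + 4050 + 3000 = 36954 mm.
= 36.95 m.

36.95 m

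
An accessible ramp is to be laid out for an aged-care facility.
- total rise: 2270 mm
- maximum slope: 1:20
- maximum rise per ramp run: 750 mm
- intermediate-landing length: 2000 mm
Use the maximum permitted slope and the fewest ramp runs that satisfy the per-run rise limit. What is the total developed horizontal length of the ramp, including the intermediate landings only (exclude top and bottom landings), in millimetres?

51400 mm

2270 / 750 = 3.027 → round up to 4 ramp runs. That means 3 intermediate landings.
Ramp run (horizontal) at 1:20: 2270 × 20 = 45400 mm.
3 intermediate landings contribute 3 × 2000 = 6000 mm.
Total developed length = 45400 + 6000 = 51400 mm.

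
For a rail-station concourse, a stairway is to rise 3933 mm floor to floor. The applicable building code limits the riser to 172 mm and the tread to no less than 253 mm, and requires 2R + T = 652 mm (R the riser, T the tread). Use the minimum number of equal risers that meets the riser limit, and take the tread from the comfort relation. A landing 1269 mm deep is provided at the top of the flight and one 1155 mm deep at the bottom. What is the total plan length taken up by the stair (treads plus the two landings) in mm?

⌈3933/172⌉ = 23 risers.
R = 3933 ÷ 23 = 171 mm.
Tread T = 652 − 2 × 171 = 310 mm (≥ 253 mm).
23 risers give 22 treads; going = 22 × 310 = 6820 mm.
Enclosure = 6820 + 1269 + 1155 = 9244 mm.

9244 mm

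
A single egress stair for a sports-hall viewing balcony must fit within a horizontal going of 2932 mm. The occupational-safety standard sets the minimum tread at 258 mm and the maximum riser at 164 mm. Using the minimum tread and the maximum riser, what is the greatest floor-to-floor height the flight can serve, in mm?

1968 mm

Treads that fit: ⌊2932 / 258⌋ = 11.
Risers = treads + 1 = 12.
Maximum height = 12 × 164 = 1968 mm.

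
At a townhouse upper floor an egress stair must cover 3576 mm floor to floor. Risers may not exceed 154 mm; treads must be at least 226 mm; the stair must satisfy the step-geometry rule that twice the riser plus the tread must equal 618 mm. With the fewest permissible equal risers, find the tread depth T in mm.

320 mm

3576 / 154 = 23.221 → round up to 24 risers.
Riser R = 3576 / 24 = 149 mm, within the 154 mm limit.
T = 618 − 2·149 = 320 mm, which satisfies the 226 mm minimum.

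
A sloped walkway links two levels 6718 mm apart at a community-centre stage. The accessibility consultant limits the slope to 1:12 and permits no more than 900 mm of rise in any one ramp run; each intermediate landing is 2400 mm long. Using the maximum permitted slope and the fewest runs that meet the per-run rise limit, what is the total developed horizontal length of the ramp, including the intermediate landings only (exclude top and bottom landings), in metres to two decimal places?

At most 900 each: 6718/900 = 7.46, giving 8 ramp runs. That means 7 intermediate landings.
Horizontal run for 6718 mm of rise at 1:12 is 6718 × 12 = 80616 mm.
Intermediate landings: 7 × 2400 = 16800 mm.
Developed length = 80616 + 16800 = 97416 mm.
= 97.42 m.

97.42 m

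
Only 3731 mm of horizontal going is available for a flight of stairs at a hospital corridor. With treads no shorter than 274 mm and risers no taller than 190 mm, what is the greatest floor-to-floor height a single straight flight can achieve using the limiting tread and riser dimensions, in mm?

2660 mm

3731 / 274 = 13.62, so 13 treads fit.
Risers = treads + 1 = 14.
Maximum height = 14 × 190 = 2660 mm.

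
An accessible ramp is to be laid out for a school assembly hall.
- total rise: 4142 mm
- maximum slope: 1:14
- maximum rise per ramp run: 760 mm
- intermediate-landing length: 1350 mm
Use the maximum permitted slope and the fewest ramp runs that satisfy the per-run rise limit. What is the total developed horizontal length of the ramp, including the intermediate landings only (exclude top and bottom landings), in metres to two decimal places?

64.74 m

4142 / 760 = 5.45, so 6 ramp runs are needed. That means 5 intermediate landings.
Ramp run (horizontal) at 1:14: 4142 × 14 = 57988 mm.
5 intermediate landings contribute 5 × 1350 = 6750 mm.
Developed length = 57988 + 6750 = 64738 mm.
= 64.74 m.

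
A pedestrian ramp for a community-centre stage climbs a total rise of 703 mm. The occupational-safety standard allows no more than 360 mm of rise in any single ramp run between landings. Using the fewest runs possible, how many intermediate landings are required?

⌈703/360⌉ = 2 ramp runs.
2 runs are separated by 1 intermediate landings.

1 intermediate landings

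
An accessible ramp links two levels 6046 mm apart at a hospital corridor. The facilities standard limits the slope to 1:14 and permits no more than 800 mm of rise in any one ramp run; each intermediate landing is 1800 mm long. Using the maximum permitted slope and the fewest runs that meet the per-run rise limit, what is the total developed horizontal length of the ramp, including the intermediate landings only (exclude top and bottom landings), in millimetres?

97244 mm

6046 / 800 = 7.558 → round up to 8 ramp runs. That means 7 intermediate landings.
Horizontal run for 6046 mm of rise at 1:14 is 6046 × 14 = 84644 mm.
Intermediate landings: 7 × 1800 = 12600 mm.
Total developed length = 84644 + 12600 = 97244 mm.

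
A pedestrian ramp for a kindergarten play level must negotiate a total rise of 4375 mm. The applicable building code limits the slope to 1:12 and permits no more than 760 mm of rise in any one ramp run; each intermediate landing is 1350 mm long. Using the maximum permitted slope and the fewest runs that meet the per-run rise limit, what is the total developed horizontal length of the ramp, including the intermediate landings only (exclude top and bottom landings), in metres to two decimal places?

59.25 m

4375 / 760 = 5.757 → round up to 6 ramp runs. That means 5 intermediate landings.
Horizontal run for 4375 mm of rise at 1:12 is 4375 × 12 = 52500 mm.
Intermediate landings: 5 × 1350 = 6750 mm.
Total developed length = 52500 + 6750 = 59250 mm.
= 59.25 m.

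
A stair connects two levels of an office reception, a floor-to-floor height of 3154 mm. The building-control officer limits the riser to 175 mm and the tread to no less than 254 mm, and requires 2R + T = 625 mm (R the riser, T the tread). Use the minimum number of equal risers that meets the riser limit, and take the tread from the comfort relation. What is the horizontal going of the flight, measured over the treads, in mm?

5274 mm

⌈3154/175⌉ = 19 risers.
Each riser is 3154/19 = 166 mm (≤ 175 mm).
Tread T = 625 − 2 × 166 = 293 mm (≥ 254 mm).
19 risers give 18 treads; going = 18 × 293 = 5274 mm.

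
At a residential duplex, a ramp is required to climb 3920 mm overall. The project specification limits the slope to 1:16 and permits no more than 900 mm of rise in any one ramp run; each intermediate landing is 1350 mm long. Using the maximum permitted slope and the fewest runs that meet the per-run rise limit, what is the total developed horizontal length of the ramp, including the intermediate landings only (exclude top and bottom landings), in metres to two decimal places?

68.12 m

3920 / 900 = 4.36, so 5 ramp runs are needed. That means 4 intermediate landings.
Ramp run (horizontal) at 1:16: 3920 × 16 = 62720 mm.
4 intermediate landings contribute 4 × 1350 = 5400 mm.
Developed length = 62720 + 5400 = 68120 mm.
= 68.12 m.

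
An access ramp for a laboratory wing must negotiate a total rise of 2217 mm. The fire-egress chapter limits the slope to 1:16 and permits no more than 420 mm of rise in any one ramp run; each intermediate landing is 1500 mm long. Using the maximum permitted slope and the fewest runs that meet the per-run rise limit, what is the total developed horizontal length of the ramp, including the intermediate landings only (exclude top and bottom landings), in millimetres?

2217 / 420 = 5.28, so 6 ramp runs are needed. That means 5 intermediate landings.
Horizontal run for 2217 mm of rise at 1:16 is 2217 × 16 = 35472 mm.
Intermediate landings: 5 × 1500 = 7500 mm.
Developed length = 35472 + 7500 = 42972 mm.

42972 mm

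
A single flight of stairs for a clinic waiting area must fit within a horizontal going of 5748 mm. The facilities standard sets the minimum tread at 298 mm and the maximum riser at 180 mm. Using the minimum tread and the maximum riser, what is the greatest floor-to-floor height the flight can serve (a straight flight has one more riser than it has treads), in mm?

5748 / 298 = 19.29, so 19 treads fit.
Risers = treads + 1 = 20.
Maximum height = 20 × 180 = 3600 mm.

3600 mm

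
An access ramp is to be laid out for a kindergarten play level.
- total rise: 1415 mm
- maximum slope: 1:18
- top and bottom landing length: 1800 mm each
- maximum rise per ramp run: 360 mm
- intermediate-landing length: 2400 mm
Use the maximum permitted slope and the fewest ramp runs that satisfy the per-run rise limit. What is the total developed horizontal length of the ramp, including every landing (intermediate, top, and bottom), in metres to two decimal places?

36.27 m

1415 / 360 = 3.93, so 4 ramp runs are needed. That means 3 intermediate landings.
Ramp run (horizontal) at 1:18: 1415 × 18 = 25470 mm.
Intermediate landings: 3 × 2400 = 7200 mm.
Top and bottom landings: 2 × 1800 = 3600 mm.
Total = 25470 + 7200 + 3600 = 36270 mm.
= 36.27 m.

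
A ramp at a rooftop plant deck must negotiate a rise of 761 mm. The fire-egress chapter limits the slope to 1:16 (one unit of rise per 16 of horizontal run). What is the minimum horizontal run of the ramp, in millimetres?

Run = rise × 16 = 761 × 16 = 12176 mm.

12176 mm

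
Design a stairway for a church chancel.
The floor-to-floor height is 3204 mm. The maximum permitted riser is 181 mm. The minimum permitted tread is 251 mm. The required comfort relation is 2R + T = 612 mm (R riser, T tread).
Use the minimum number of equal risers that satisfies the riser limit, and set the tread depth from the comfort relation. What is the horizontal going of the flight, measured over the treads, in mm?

4352 mm

3204 / 181 = 17.70, so 18 risers are needed.
Riser R = 3204 / 18 = 178 mm, within the 181 mm limit.
Tread T = 612 − 2 × 178 = 256 mm (≥ 251 mm).
18 risers give 17 treads; going = 17 × 256 = 4352 mm.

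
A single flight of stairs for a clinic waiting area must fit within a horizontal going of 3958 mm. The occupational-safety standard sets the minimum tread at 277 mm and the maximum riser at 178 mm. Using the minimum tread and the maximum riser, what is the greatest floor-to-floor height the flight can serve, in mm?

2670 mm

Treads that fit: ⌊3958 / 277⌋ = 14.
Risers = treads + 1 = 15.
Maximum height = 15 × 178 = 2670 mm.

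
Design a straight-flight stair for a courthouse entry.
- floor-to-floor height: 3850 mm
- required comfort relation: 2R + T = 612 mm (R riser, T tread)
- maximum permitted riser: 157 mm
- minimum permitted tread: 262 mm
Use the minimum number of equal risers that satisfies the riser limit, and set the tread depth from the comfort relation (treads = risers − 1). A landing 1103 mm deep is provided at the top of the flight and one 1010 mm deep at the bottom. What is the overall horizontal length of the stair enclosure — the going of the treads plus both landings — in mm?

3850 / 157 = 24.52, so 25 risers are needed.
R = 3850 ÷ 25 = 154 mm.
From 2R + T = 612: T = 612 − 308 = 304 mm.
Going = (25 − 1) × 304 = 7296 mm.
Enclosure = 7296 + 1103 + 1010 = 9409 mm.

9409 mm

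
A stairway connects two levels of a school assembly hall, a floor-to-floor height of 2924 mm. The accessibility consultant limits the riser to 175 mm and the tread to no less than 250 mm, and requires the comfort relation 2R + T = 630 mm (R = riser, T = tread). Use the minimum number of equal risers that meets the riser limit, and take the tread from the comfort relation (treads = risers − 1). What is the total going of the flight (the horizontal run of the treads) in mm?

4576 mm

At most 175 each: 2924/175 = 16.71, giving 17 risers.
Each riser is 2924/17 = 172 mm (≤ 175 mm).
T = 630 − 2·172 = 286 mm, which satisfies the 250 mm minimum.
Going = (17 − 1) × 286 = 4576 mm.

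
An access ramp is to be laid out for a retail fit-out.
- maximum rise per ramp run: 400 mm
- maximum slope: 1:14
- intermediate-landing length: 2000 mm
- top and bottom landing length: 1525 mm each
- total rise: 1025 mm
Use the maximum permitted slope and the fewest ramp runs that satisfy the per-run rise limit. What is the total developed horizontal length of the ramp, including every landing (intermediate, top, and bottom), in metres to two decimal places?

1025 / 400 = 2.56, so 3 ramp runs are needed. That means 2 intermediate landings.
Horizontal run for 1025 mm of rise at 1:14 is 1025 × 14 = 14350 mm.
Intermediate landings: 2 × 2000 = 4000 mm.
Top and bottom landings: 2 × 1525 = 3050 mm.
Total = 14350 + 4000 + 3050 = 21400 mm.
= 21.40 m.

21.40 m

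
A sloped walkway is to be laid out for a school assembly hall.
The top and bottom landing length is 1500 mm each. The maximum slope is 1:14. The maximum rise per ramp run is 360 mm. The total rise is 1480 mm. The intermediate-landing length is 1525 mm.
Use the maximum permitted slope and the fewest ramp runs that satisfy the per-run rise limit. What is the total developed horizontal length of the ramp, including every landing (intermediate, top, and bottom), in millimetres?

1480 / 360 = 4.111 → round up to 5 ramp runs. That means 4 intermediate landings.
Horizontal run for 1480 mm of rise at 1:14 is 1480 × 14 = 20720 mm.
4 intermediate landings contribute 4 × 1525 = 6100 mm.
Top and bottom landings: 2 × 1500 = 3000 mm.
Total = 20720 + 6100 + 3000 = 29820 mm.

29820 mm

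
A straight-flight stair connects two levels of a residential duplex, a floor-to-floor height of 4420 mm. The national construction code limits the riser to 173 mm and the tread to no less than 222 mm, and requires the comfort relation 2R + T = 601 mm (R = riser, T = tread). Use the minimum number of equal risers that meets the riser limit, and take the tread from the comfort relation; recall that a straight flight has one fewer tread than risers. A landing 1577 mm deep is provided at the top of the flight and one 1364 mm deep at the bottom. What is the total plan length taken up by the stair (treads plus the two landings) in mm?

9466 mm

4420 / 173 = 25.55, so 26 risers are needed.
Each riser is 4420/26 = 170 mm (≤ 173 mm).
Tread T = 601 − 2 × 170 = 261 mm (≥ 222 mm).
Going = (26 − 1) × 261 = 6525 mm.
Add landings: 6525 + 1577 + 1364 = 9466 mm.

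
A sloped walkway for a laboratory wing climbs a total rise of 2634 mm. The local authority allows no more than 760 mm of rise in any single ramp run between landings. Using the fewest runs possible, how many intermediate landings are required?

3 intermediate landings

2634 / 760 = 3.47, so 4 ramp runs are needed.
4 runs are separated by 3 intermediate landings.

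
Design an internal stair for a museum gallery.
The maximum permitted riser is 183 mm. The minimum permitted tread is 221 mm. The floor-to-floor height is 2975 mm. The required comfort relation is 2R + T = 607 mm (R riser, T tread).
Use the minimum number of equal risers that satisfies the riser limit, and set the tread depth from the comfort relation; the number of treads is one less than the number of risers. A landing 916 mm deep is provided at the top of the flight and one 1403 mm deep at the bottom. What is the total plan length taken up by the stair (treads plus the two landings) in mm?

6431 mm

2975 / 183 = 16.257 → round up to 17 risers.
Riser R = 2975 / 17 = 175 mm, within the 183 mm limit.
T = 607 − 2·175 = 257 mm, which satisfies the 221 mm minimum.
Going = (17 − 1) × 257 = 4112 mm.
Enclosure = 4112 + 916 + 1403 = 6431 mm.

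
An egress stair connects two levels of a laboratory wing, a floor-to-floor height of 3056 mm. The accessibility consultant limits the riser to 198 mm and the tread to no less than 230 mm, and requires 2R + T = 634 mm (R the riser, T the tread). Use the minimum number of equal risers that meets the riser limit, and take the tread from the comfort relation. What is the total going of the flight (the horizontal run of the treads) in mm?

3056 / 198 = 15.434 → round up to 16 risers.
R = 3056 ÷ 16 = 191 mm.
Tread T = 634 − 2 × 191 = 252 mm (≥ 230 mm).
Treads = 16 − 1 = 15; going = 15 × 252 = 3780 mm.

3780 mm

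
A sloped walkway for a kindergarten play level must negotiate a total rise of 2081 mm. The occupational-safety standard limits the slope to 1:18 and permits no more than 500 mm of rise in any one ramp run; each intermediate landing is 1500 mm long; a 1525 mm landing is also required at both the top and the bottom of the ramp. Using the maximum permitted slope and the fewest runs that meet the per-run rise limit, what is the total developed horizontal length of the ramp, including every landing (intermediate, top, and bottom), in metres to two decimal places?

⌈2081/500⌉ = 5 ramp runs. That means 4 intermediate landings.
Ramp run (horizontal) at 1:18: 2081 × 18 = 37458 mm.
4 intermediate landings contribute 4 × 1500 = 6000 mm.
Top and bottom landings: 2 × 1525 = 3050 mm.
Total = 37458 + 6000 + 3050 = 46508 mm.
= 46.51 m.

46.51 m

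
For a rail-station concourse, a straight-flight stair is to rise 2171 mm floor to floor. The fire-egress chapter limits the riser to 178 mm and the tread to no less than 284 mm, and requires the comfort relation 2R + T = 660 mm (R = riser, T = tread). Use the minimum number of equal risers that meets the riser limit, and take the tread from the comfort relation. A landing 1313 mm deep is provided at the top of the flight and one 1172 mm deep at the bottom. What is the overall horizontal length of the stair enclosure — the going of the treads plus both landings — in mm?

⌈2171/178⌉ = 13 risers.
Riser R = 2171 / 13 = 167 mm, within the 178 mm limit.
From 2R + T = 660: T = 660 − 334 = 326 mm.
Treads = 13 − 1 = 12; going = 12 × 326 = 3912 mm.
Enclosure = 3912 + 1313 + 1172 = 6397 mm.

6397 mm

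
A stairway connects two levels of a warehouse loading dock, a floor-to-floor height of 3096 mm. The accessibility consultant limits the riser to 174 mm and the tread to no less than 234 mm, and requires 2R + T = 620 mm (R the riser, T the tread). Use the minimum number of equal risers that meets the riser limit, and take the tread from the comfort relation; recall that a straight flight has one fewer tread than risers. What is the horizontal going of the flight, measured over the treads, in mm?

4692 mm

3096 / 174 = 17.793 → round up to 18 risers.
Each riser is 3096/18 = 172 mm (≤ 174 mm).
Tread T = 620 − 2 × 172 = 276 mm (≥ 234 mm).
18 risers give 17 treads; going = 17 × 276 = 4692 mm.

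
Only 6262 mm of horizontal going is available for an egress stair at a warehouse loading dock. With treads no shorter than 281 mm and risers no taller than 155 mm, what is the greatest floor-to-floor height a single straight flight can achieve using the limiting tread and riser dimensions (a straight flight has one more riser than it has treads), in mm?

3565 mm

6262 / 281 = 22.28, so 22 treads fit.
Risers = treads + 1 = 23.
Maximum height = 23 × 155 = 3565 mm.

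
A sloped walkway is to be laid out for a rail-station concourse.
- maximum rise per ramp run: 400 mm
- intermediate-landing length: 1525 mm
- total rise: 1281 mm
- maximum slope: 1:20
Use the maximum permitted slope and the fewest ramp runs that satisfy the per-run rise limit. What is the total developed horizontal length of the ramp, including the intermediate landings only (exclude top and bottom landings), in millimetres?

30195 mm

At most 400 each: 1281/400 = 3.20, giving 4 ramp runs. That means 3 intermediate landings.
Ramp run (horizontal) at 1:20: 1281 × 20 = 25620 mm.
3 intermediate landings contribute 3 × 1525 = 4575 mm.
Total developed length = 25620 + 4575 = 30195 mm.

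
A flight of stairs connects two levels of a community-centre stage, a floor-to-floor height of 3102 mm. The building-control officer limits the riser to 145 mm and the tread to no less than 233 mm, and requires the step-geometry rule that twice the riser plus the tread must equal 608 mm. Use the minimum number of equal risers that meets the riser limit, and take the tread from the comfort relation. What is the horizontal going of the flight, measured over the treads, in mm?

At most 145 each: 3102/145 = 21.39, giving 22 risers.
R = 3102 ÷ 22 = 141 mm.
From 2R + T = 608: T = 608 − 282 = 326 mm.
Treads = 22 − 1 = 21; going = 21 × 326 = 6846 mm.

6846 mm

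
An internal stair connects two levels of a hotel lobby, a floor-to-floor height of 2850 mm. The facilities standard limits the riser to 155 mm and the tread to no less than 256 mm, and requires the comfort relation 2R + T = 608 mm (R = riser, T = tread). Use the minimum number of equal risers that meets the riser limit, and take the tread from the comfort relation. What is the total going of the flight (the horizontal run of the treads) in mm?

At most 155 each: 2850/155 = 18.39, giving 19 risers.
Riser R = 2850 / 19 = 150 mm, within the 155 mm limit.
Tread T = 608 − 2 × 150 = 308 mm (≥ 256 mm).
Going = (19 − 1) × 308 = 5544 mm.

5544 mm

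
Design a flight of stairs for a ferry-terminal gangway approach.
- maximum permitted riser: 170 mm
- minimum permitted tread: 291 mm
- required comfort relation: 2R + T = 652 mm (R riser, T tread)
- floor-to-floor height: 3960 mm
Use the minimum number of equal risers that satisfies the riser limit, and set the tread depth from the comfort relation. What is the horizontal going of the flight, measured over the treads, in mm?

7406 mm

3960 / 170 = 23.29, so 24 risers are needed.
Riser R = 3960 / 24 = 165 mm, within the 170 mm limit.
T = 652 − 2·165 = 322 mm, which satisfies the 291 mm minimum.
Treads = 24 − 1 = 23; going = 23 × 322 = 7406 mm.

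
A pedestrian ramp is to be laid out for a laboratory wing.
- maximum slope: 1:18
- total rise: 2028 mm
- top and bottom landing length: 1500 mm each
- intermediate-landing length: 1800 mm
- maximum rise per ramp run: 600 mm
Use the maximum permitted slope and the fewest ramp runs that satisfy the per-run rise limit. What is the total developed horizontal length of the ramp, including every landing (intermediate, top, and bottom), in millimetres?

44904 mm

2028 / 600 = 3.38, so 4 ramp runs are needed. That means 3 intermediate landings.
Ramp run (horizontal) at 1:18: 2028 × 18 = 36504 mm.
Intermediate landings: 3 × 1800 = 5400 mm.
Top and bottom landings: 2 × 1500 = 3000 mm.
Total = 36504 + 5400 + 3000 = 44904 mm.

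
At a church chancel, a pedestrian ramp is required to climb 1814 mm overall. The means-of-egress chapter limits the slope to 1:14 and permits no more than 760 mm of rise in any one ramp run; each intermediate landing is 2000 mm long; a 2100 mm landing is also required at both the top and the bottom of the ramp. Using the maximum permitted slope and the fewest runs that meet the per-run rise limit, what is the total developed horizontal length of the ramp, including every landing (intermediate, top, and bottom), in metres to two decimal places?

33.60 m

1814 / 760 = 2.39, so 3 ramp runs are needed. That means 2 intermediate landings.
Horizontal run for 1814 mm of rise at 1:14 is 1814 × 14 = 25396 mm.
Intermediate landings: 2 × 2000 = 4000 mm.
Top and bottom landings: 2 × 2100 = 4200 mm.
Total = 25396 + 4000 + 4200 = 33596 mm.
= 33.60 m.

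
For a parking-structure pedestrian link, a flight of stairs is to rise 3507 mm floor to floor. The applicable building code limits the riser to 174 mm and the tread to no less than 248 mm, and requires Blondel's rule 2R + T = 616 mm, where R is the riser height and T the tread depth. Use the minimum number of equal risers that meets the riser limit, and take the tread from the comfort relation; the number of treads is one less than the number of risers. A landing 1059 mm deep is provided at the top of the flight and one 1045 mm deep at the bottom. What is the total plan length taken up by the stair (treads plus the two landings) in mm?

7744 mm

⌈3507/174⌉ = 21 risers.
Riser R = 3507 / 21 = 167 mm, within the 174 mm limit.
Tread T = 616 − 2 × 167 = 282 mm (≥ 248 mm).
21 risers give 20 treads; going = 20 × 282 = 5640 mm.
Enclosure = 5640 + 1059 + 1045 = 7744 mm.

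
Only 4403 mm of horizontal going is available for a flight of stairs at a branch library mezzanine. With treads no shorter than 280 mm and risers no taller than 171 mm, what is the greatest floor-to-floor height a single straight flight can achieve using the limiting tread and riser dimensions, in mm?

2736 mm

Treads that fit: ⌊4403 / 280⌋ = 15.
Risers = treads + 1 = 16.
Maximum height = 16 × 171 = 2736 mm.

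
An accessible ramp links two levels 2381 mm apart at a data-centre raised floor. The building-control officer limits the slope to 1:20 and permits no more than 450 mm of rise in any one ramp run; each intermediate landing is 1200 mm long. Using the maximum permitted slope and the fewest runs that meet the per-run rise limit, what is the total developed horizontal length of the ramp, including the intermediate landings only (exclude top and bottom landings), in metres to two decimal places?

53.62 m

2381 / 450 = 5.291 → round up to 6 ramp runs. That means 5 intermediate landings.
Ramp run (horizontal) at 1:20: 2381 × 20 = 47620 mm.
5 intermediate landings contribute 5 × 1200 = 6000 mm.
Developed length = 47620 + 6000 = 53620 mm.
= 53.62 m.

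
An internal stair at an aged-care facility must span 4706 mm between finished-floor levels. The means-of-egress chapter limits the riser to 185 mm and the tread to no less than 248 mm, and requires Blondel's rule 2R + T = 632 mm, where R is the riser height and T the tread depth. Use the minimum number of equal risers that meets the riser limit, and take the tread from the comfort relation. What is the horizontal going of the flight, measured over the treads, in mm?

6750 mm

At most 185 each: 4706/185 = 25.44, giving 26 risers.
R = 4706 ÷ 26 = 181 mm.
Tread T = 632 − 2 × 181 = 270 mm (≥ 248 mm).
26 risers give 25 treads; going = 25 × 270 = 6750 mm.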